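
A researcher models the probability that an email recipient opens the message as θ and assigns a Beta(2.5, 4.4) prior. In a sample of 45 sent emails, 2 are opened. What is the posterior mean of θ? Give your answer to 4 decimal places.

Posterior mean ≈ 0.0867

Observing 2 successes and 43 failures updates Beta(2.5, 4.4) by adding the success and failure counts to the two shape parameters: α = 2.5+2 = 4.5, β = 4.4+43 = 47.4.
E[θ | data] = 4.5/(4.5+47.4) = 0.0867.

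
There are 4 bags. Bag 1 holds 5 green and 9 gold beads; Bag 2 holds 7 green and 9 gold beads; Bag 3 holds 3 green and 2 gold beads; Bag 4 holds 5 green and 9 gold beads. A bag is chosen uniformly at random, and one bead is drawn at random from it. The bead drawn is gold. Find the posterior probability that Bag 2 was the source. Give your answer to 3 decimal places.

Tabulate prior·likelihood by source: [1] prior 0.25, lik 0.6429, product 0.1607; [2] prior 0.25, lik 0.5625, product 0.1406; [3] prior 0.25, lik 0.4, product 0.1000; [4] prior 0.25, lik 0.6429, product 0.1607.
Normalizing constant = 0.56205; the posterior for Bag 2 is its product over the sum, 0.1406/0.56205 = 0.250.

Posterior probability ≈ 0.250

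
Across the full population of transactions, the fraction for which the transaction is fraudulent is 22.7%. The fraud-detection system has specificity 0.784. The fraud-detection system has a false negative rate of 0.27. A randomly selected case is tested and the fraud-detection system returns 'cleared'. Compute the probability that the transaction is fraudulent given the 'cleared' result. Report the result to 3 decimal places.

P(H | E) ≈ 0.092

Write H for 'the transaction is fraudulent'. Prior odds H:¬H = 0.227/0.773 = 0.29366. For the 'cleared' outcome, the likelihood ratio is 0.27/0.784 = 0.34439.
Posterior odds = 0.29366 × 0.34439 = 0.10113, so P(H|E) = 0.10113/(1+0.10113) = 0.092.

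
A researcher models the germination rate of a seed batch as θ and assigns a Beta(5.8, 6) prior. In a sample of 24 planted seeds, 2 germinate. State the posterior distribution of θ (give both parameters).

Posterior: Beta(7.8, 28)

Observing 2 successes and 22 failures updates Beta(5.8, 6) by adding the success and failure counts to the two shape parameters: α = 5.8+2 = 7.8, β = 6+22 = 28.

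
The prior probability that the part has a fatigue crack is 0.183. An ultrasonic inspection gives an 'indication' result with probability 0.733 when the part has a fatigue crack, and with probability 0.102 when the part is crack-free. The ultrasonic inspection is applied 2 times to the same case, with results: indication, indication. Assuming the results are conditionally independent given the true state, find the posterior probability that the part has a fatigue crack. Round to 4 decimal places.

Posterior P(H) ≈ 0.9204

Let H be the event that the part has a fatigue crack; start with P(H) = 0.183. P('indication'|H) = 0.733, P('indication'|¬H) = 0.102.
Update on result 1 ('indication'): P(H) ← 0.733·0.1830 / (0.733·0.1830 + 0.102·0.8170) = 0.13414/0.21747 = 0.6168.
Update on result 2 ('indication'): P(H) ← 0.733·0.6168 / (0.733·0.6168 + 0.102·0.3832) = 0.45212/0.49121 = 0.9204.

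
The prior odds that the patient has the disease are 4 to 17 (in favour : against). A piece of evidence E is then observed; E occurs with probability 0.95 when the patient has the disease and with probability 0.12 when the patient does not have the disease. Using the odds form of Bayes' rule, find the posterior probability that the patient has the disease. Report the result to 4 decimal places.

Posterior probability ≈ 0.6507

Prior odds = 4/17 = 0.23529.
Likelihood ratio for E = 0.95/0.12 = 7.9167.
Posterior odds = prior odds × LR = 1.8627.
Posterior probability = odds/(1+odds) = 1.8627/2.8627 = 0.6507.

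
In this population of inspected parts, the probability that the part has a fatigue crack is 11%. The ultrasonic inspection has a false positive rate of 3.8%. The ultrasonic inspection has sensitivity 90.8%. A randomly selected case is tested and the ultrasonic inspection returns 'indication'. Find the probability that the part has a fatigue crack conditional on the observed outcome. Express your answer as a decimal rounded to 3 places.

P(H | E) ≈ 0.747

Write H for 'the part has a fatigue crack'. Prior odds H:¬H = 0.11/0.89 = 0.12360. For the 'indication' outcome, the likelihood ratio is 0.908/0.038 = 23.895.
Posterior odds = 0.12360 × 23.895 = 2.9533, so P(H|E) = 2.9533/(1+2.9533) = 0.747.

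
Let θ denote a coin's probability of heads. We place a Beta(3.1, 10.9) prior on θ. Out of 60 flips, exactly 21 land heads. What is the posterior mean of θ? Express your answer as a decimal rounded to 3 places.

Posterior mean ≈ 0.326

The binomial likelihood is conjugate to the Beta prior: with 21 successes and 39 failures, the posterior is Beta(3.1+21, 10.9+39) = Beta(24.1, 49.9).
Posterior mean = α/(α+β) = 24.1/74 = 0.326.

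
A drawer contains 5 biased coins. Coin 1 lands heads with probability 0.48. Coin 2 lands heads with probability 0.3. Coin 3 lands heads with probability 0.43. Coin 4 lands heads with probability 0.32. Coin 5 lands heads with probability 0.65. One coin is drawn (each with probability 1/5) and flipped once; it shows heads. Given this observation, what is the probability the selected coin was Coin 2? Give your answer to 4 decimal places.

Tabulate prior·likelihood by source: [1] prior 0.2, lik 0.48, product 0.09600; [2] prior 0.2, lik 0.3, product 0.06000; [3] prior 0.2, lik 0.43, product 0.08600; [4] prior 0.2, lik 0.32, product 0.06400; [5] prior 0.2, lik 0.65, product 0.1300.
Normalizing constant = 0.43600; the posterior for Coin 2 is its product over the sum, 0.06000/0.43600 = 0.1376.

Posterior probability ≈ 0.1376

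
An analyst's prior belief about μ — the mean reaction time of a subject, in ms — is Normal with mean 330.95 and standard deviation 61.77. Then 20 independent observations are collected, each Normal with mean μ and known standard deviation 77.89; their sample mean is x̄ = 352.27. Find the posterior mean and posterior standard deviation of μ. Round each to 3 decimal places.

Posterior mean ≈ 350.700; posterior SD ≈ 16.763

Prior precision 1/τ₀² = 1/61.77² = 0.00026209; data precision n/σ² = 20/77.89² = 0.00329660.
Posterior precision = 0.00026209 + 0.00329660 = 0.00355869, giving posterior SD = 1/√0.00355869 = 16.763.
Posterior mean = (0.00026209·330.95 + 0.00329660·352.27) / 0.00355869 = 350.700.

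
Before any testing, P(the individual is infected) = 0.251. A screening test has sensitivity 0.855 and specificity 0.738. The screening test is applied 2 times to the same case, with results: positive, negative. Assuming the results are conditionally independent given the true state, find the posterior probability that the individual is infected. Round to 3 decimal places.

With H the event that the individual is infected, the joint likelihood of the observed sequence is P(data|H) = 0.855·0.145 = 0.12397 and P(data|¬H) = 0.262·0.738 = 0.19336.
Bayes: P(H|data) = 0.251·0.12397 / (0.251·0.12397 + 0.749·0.19336) = 0.031118/0.17594 = 0.1769.

Posterior P(H) ≈ 0.177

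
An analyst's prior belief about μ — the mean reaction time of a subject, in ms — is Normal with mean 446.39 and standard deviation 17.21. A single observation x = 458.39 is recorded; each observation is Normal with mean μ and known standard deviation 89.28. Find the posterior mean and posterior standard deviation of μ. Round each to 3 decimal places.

Posterior mean ≈ 446.820; posterior SD ≈ 16.899

With known σ, the Normal prior is conjugate. Weight on the data is w = (n/σ²)/(n/σ² + 1/τ₀²) = 0.00012546/(0.00012546+0.00337628) = 0.035827.
Posterior mean = w·x̄ + (1−w)·μ₀ = 0.035827·458.39 + 0.96417·446.39 = 446.820. Posterior variance = 1/(0.00012546+0.00337628) = 285.573, so SD = 16.899.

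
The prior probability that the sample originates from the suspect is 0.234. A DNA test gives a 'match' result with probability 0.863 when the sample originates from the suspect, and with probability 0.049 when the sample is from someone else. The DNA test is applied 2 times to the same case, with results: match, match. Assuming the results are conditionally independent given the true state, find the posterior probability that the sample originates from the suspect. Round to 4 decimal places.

Let H be the event that the sample originates from the suspect; start with P(H) = 0.234. P('match'|H) = 0.863, P('match'|¬H) = 0.049.
Update on result 1 ('match'): P(H) ← 0.863·0.2340 / (0.863·0.2340 + 0.049·0.7660) = 0.20194/0.23948 = 0.8433.
Update on result 2 ('match'): P(H) ← 0.863·0.8433 / (0.863·0.8433 + 0.049·0.1567) = 0.72774/0.73542 = 0.9896.

Posterior P(H) ≈ 0.9896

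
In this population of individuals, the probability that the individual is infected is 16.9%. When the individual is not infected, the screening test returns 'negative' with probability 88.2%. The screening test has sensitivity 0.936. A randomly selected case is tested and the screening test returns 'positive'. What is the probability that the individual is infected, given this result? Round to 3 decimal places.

Let H be the event that the individual is infected. P(H) = 0.169, so P(¬H) = 0.831. With E the 'positive' result, P(E|H) = 0.936 and P(E|¬H) = 0.118.
P(E) = 0.936·0.169 + 0.118·0.831 = 0.15818 + 0.098058 = 0.25624.
By Bayes' theorem, P(H|E) = 0.15818 / 0.25624 = 0.617.

P(H | E) ≈ 0.617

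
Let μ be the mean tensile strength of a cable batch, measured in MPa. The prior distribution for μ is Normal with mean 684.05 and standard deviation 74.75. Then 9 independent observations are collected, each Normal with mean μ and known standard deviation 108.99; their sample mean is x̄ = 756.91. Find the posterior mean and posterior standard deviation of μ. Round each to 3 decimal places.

With known σ, the Normal prior is conjugate. Weight on the data is w = (n/σ²)/(n/σ² + 1/τ₀²) = 0.00075765/(0.00075765+0.00017897) = 0.80892.
Posterior mean = w·x̄ + (1−w)·μ₀ = 0.80892·756.91 + 0.19108·684.05 = 742.988. Posterior variance = 1/(0.00075765+0.00017897) = 1067.67, so SD = 32.675.

Posterior mean ≈ 742.988; posterior SD ≈ 32.675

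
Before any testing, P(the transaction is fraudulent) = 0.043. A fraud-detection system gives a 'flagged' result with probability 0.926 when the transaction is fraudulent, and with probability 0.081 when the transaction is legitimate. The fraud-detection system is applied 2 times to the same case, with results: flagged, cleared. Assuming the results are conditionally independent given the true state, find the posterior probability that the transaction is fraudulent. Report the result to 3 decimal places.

With H the event that the transaction is fraudulent, the joint likelihood of the observed sequence is P(data|H) = 0.926·0.074 = 0.068524 and P(data|¬H) = 0.081·0.919 = 0.074439.
Bayes: P(H|data) = 0.043·0.068524 / (0.043·0.068524 + 0.957·0.074439) = 0.0029465/0.074185 = 0.0397.

Posterior P(H) ≈ 0.040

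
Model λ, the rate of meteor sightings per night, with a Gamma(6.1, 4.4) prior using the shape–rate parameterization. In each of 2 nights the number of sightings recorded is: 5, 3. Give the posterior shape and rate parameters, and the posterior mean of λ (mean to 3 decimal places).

Posterior: Gamma(shape=14.1, rate=6.4); mean ≈ 2.203

Total count ∑xᵢ = 8 over n = 2 nights.
Gamma is conjugate to the Poisson likelihood: posterior is Gamma(shape = 6.1+8 = 14.1, rate = 4.4+2 = 6.4).
Posterior mean = shape/rate = 14.1/6.4 = 2.203.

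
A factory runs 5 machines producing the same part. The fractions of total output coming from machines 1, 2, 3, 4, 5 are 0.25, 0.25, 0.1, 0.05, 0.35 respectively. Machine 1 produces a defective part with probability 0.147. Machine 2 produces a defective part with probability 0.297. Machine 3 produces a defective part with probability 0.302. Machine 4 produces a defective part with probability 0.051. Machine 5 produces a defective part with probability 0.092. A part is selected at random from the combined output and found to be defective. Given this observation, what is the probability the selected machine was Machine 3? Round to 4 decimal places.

Posterior probability ≈ 0.1716

P(defective|M1) = 0.147; P(defective|M2) = 0.297; P(defective|M3) = 0.302; P(defective|M4) = 0.051; P(defective|M5) = 0.092.
Prior × likelihood for each source: 0.25·0.147=0.03675, 0.25·0.297=0.07425, 0.1·0.302=0.03020, 0.05·0.051=0.002550, 0.35·0.092=0.03220. Summing gives P(defective) = 0.17595.
P(Machine 3 | defective) = 0.03020 / 0.17595 = 0.1716.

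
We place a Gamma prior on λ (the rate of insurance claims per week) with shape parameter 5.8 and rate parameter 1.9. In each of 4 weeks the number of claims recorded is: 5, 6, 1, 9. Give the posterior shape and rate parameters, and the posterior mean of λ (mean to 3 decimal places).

Posterior: Gamma(shape=26.8, rate=5.9); mean ≈ 4.542

The Poisson likelihood adds the total count to the shape and the number of exposure periods to the rate. Here ∑xᵢ = 21 and n = 4, so shape 5.8→26.8 and rate 1.9→5.9.
E[λ | data] = 26.8/5.9 = 4.542.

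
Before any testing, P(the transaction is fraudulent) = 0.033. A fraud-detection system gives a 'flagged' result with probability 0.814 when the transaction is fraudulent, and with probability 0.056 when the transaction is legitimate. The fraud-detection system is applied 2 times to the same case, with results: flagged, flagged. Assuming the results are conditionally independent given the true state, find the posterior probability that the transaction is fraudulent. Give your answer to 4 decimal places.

With H the event that the transaction is fraudulent, the joint likelihood of the observed sequence is P(data|H) = 0.814·0.814 = 0.66260 and P(data|¬H) = 0.056·0.056 = 0.0031360.
Bayes: P(H|data) = 0.033·0.66260 / (0.033·0.66260 + 0.967·0.0031360) = 0.021866/0.024898 = 0.8782.

Posterior P(H) ≈ 0.8782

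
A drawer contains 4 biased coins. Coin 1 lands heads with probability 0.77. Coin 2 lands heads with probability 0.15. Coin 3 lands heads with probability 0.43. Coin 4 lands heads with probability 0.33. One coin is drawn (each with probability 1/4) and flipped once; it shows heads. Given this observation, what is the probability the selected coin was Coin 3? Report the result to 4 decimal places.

Posterior probability ≈ 0.2560

Tabulate prior·likelihood by source: [1] prior 0.25, lik 0.77, product 0.1925; [2] prior 0.25, lik 0.15, product 0.03750; [3] prior 0.25, lik 0.43, product 0.1075; [4] prior 0.25, lik 0.33, product 0.08250.
Normalizing constant = 0.42000; the posterior for Coin 3 is its product over the sum, 0.1075/0.42000 = 0.2560.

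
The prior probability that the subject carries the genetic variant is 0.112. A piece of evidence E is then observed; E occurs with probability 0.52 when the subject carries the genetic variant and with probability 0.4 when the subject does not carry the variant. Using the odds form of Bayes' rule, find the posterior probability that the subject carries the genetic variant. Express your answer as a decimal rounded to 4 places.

Prior odds = 0.112/(1−0.112) = 0.12613. In log-odds, ln(0.12613) = -2.0705.
Add log likelihood ratio: ln(1.3000) = 0.26236.
Posterior log-odds = -1.8081, so posterior odds = exp(-1.8081) = 0.16396. Converting, P(H|E) = 0.16396/1.1640 = 0.1409.

Posterior probability ≈ 0.1409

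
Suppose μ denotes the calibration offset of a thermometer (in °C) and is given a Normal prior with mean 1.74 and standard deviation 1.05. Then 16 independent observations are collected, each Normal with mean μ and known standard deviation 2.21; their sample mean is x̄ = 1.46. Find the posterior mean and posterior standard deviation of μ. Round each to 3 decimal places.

Posterior mean ≈ 1.521; posterior SD ≈ 0.489

Prior precision 1/τ₀² = 1/1.05² = 0.907029; data precision n/σ² = 16/2.21² = 3.27594.
Posterior precision = 0.907029 + 3.27594 = 4.18297, giving posterior SD = 1/√4.18297 = 0.489.
Posterior mean = (0.907029·1.74 + 3.27594·1.46) / 4.18297 = 1.521.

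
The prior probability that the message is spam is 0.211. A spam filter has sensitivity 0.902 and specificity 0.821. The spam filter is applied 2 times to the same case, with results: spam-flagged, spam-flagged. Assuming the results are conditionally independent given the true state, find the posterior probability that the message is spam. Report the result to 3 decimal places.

Posterior P(H) ≈ 0.872

With H the event that the message is spam, the joint likelihood of the observed sequence is P(data|H) = 0.902·0.902 = 0.81360 and P(data|¬H) = 0.179·0.179 = 0.032041.
Bayes: P(H|data) = 0.211·0.81360 / (0.211·0.81360 + 0.789·0.032041) = 0.17167/0.19695 = 0.8716.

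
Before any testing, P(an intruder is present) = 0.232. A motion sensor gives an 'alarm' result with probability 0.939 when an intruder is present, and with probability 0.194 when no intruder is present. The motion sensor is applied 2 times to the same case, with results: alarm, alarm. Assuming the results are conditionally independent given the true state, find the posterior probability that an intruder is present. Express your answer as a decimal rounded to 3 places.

Posterior P(H) ≈ 0.876

Let H be the event that an intruder is present; start with P(H) = 0.232. P('alarm'|H) = 0.939, P('alarm'|¬H) = 0.194.
Update on result 1 ('alarm'): P(H) ← 0.939·0.2320 / (0.939·0.2320 + 0.194·0.7680) = 0.21785/0.36684 = 0.5939.
Update on result 2 ('alarm'): P(H) ← 0.939·0.5939 / (0.939·0.5939 + 0.194·0.4061) = 0.55763/0.63642 = 0.8762.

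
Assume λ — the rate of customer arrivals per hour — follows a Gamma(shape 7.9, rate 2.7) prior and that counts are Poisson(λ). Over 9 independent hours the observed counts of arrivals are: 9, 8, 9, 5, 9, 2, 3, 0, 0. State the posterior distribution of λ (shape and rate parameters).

The Poisson likelihood adds the total count to the shape and the number of exposure periods to the rate. Here ∑xᵢ = 45 and n = 9, so shape 7.9→52.9 and rate 2.7→11.7.

Posterior: Gamma(shape=52.9, rate=11.7)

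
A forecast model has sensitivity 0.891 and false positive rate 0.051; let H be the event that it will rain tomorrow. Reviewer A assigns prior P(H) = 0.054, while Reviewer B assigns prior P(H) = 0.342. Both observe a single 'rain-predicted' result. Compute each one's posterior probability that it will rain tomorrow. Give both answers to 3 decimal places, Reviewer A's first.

P('+'|H) = 0.891, P('+'|¬H) = 0.051.
Reviewer A: numerator 0.891·0.054 = 0.048114; evidence = 0.048114+0.051·0.946 = 0.096360; posterior = 0.499.
Reviewer B: numerator 0.891·0.342 = 0.30472; evidence = 0.30472+0.051·0.658 = 0.33828; posterior = 0.901.

Reviewer A: 0.499; Reviewer B: 0.901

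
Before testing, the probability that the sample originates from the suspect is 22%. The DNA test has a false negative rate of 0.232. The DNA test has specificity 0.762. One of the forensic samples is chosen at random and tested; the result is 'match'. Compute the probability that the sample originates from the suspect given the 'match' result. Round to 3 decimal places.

Write H for 'the sample originates from the suspect'. Prior odds H:¬H = 0.22/0.78 = 0.28205. For the 'match' outcome, the likelihood ratio is 0.768/0.238 = 3.2269.
Posterior odds = 0.28205 × 3.2269 = 0.91015, so P(H|E) = 0.91015/(1+0.91015) = 0.476.

P(H | E) ≈ 0.476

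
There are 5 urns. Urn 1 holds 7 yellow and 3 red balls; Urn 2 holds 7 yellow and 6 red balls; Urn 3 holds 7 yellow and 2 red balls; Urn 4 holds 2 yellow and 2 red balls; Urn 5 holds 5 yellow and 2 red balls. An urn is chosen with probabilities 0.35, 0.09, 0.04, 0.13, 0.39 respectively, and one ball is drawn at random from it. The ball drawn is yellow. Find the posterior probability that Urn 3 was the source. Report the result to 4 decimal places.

Posterior probability ≈ 0.0466

P(yellow|Urn 1) = 0.7; P(yellow|Urn 2) = 0.5385; P(yellow|Urn 3) = 0.7778; P(yellow|Urn 4) = 0.5; P(yellow|Urn 5) = 0.7143.
Prior × likelihood for each source: 0.35·0.7=0.2450, 0.09·0.5385=0.04846, 0.04·0.7778=0.03111, 0.13·0.5=0.06500, 0.39·0.7143=0.2786. Summing gives P(yellow) = 0.66814.
P(Urn 3 | yellow) = 0.03111 / 0.66814 = 0.0466.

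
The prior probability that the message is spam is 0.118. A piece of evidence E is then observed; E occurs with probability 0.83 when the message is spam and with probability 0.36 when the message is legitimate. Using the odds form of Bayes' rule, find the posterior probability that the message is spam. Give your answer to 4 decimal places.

Posterior probability ≈ 0.2357

Prior odds = 0.118/(1−0.118) = 0.13379. In log-odds, ln(0.13379) = -2.0115.
Add log likelihood ratio: ln(2.3056) = 0.83532.
Posterior log-odds = -1.1762, so posterior odds = exp(-1.1762) = 0.30845. Converting, P(H|E) = 0.30845/1.3085 = 0.2357.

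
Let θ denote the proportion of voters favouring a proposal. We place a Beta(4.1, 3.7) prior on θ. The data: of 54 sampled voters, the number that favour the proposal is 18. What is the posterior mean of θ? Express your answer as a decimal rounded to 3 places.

Posterior mean ≈ 0.358

Observing 18 successes and 36 failures updates Beta(4.1, 3.7) by adding the success and failure counts to the two shape parameters: α = 4.1+18 = 22.1, β = 3.7+36 = 39.7.
E[θ | data] = 22.1/(22.1+39.7) = 0.358.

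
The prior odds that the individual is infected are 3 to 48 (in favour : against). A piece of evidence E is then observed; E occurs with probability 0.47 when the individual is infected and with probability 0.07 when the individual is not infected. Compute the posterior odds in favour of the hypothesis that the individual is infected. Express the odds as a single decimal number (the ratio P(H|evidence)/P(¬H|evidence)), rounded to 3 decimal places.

Posterior odds ≈ 0.420

Prior odds = 3/48 = 0.062500. In log-odds, ln(0.062500) = -2.7726.
Add log likelihood ratio: ln(6.7143) = 1.9042.
Posterior log-odds = -0.86835, so posterior odds = exp(-0.86835) = 0.41964.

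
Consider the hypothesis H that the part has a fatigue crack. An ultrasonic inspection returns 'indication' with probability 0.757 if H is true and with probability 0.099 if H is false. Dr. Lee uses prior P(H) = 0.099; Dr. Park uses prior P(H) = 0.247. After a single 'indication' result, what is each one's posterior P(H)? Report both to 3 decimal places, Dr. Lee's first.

The likelihood ratio for an 'indication' result is 0.757/0.099 = 7.6465.
Dr. Lee: prior odds 0.099/0.901 = 0.10988; posterior odds 0.84018; posterior probability 0.457.
Dr. Park: prior odds 0.247/0.753 = 0.32802; posterior odds 2.5082; posterior probability 0.715.

Dr. Lee: 0.457; Dr. Park: 0.715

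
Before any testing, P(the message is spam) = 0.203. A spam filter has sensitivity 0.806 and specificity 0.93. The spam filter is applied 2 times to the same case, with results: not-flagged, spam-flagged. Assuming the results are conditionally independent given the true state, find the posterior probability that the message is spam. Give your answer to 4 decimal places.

Posterior P(H) ≈ 0.3796

With H the event that the message is spam, the joint likelihood of the observed sequence is P(data|H) = 0.194·0.806 = 0.15636 and P(data|¬H) = 0.93·0.07 = 0.065100.
Bayes: P(H|data) = 0.203·0.15636 / (0.203·0.15636 + 0.797·0.065100) = 0.031742/0.083627 = 0.3796.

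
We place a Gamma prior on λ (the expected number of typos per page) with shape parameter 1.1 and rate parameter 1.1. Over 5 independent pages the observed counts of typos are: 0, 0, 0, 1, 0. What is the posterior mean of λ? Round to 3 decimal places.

Posterior mean ≈ 0.344

The Poisson likelihood adds the total count to the shape and the number of exposure periods to the rate. Here ∑xᵢ = 1 and n = 5, so shape 1.1→2.1 and rate 1.1→6.1.
Posterior mean = shape/rate = 2.1/6.1 = 0.344.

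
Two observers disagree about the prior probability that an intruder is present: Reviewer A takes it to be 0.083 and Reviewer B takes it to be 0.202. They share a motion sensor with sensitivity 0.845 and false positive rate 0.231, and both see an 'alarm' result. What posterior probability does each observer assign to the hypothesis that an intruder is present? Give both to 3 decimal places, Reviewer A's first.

P('+'|H) = 0.845, P('+'|¬H) = 0.231.
Reviewer A: numerator 0.845·0.083 = 0.070135; evidence = 0.070135+0.231·0.917 = 0.28196; posterior = 0.249.
Reviewer B: numerator 0.845·0.202 = 0.17069; evidence = 0.17069+0.231·0.798 = 0.35503; posterior = 0.481.

Reviewer A: 0.249; Reviewer B: 0.481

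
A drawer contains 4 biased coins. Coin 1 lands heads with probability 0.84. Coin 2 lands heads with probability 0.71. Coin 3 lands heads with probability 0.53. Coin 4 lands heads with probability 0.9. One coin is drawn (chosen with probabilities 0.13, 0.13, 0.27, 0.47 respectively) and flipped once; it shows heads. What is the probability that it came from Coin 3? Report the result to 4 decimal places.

Tabulate prior·likelihood by source: [1] prior 0.13, lik 0.84, product 0.1092; [2] prior 0.13, lik 0.71, product 0.09230; [3] prior 0.27, lik 0.53, product 0.1431; [4] prior 0.47, lik 0.9, product 0.4230.
Normalizing constant = 0.76760; the posterior for Coin 3 is its product over the sum, 0.1431/0.76760 = 0.1864.

Posterior probability ≈ 0.1864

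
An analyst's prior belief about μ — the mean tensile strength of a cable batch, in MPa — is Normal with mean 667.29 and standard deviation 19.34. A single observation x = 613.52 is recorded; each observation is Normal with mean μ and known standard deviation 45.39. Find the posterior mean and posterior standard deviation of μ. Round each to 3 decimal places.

Prior precision 1/τ₀² = 1/19.34² = 0.00267354; data precision n/σ² = 1/45.39² = 0.00048538.
Posterior precision = 0.00267354 + 0.00048538 = 0.00315892, giving posterior SD = 1/√0.00315892 = 17.792.
Posterior mean = (0.00267354·667.29 + 0.00048538·613.52) / 0.00315892 = 659.028.

Posterior mean ≈ 659.028; posterior SD ≈ 17.792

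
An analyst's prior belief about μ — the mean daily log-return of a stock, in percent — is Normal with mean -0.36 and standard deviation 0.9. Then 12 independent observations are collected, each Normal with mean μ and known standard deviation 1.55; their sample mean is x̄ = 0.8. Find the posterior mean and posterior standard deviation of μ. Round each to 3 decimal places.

Posterior mean ≈ 0.570; posterior SD ≈ 0.401

Prior precision 1/τ₀² = 1/0.9² = 1.23457; data precision n/σ² = 12/1.55² = 4.99480.
Posterior precision = 1.23457 + 4.99480 = 6.22936, giving posterior SD = 1/√6.22936 = 0.401.
Posterior mean = (1.23457·-0.36 + 4.99480·0.8) / 6.22936 = 0.570.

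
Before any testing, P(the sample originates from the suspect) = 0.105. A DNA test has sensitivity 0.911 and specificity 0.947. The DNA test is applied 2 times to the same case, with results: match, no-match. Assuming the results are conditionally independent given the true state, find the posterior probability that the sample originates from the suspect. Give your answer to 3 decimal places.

Posterior P(H) ≈ 0.159

With H the event that the sample originates from the suspect, the joint likelihood of the observed sequence is P(data|H) = 0.911·0.089 = 0.081079 and P(data|¬H) = 0.053·0.947 = 0.050191.
Bayes: P(H|data) = 0.105·0.081079 / (0.105·0.081079 + 0.895·0.050191) = 0.0085133/0.053434 = 0.1593.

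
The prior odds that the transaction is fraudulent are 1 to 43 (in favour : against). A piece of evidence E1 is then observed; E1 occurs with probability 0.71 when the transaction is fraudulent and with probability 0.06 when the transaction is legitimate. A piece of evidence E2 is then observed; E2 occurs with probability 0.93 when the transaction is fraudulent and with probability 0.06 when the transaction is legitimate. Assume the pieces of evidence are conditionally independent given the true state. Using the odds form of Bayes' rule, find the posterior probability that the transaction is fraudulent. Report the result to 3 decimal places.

Posterior probability ≈ 0.810

Prior odds = 1/43 = 0.023256. In log-odds, ln(0.023256) = -3.7612.
Add log likelihood ratios: ln(11.833) + ln(15.500) = 5.2118.
Posterior log-odds = 1.4506, so posterior odds = exp(1.4506) = 4.2655. Converting, P(H|E) = 4.2655/5.2655 = 0.810.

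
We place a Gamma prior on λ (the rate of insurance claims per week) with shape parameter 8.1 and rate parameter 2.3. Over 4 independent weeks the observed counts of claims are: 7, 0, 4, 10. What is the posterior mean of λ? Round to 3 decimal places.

Total count ∑xᵢ = 21 over n = 4 weeks.
Gamma is conjugate to the Poisson likelihood: posterior is Gamma(shape = 8.1+21 = 29.1, rate = 2.3+4 = 6.3).
E[λ | data] = 29.1/6.3 = 4.619.

Posterior mean ≈ 4.619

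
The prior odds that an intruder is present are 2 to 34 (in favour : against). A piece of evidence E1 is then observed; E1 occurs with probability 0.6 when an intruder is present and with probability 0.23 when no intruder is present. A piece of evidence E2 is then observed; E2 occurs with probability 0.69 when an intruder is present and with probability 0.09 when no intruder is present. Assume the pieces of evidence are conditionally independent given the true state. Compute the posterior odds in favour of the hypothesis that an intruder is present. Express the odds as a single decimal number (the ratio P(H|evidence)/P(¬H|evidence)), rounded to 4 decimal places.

Posterior odds ≈ 1.1765

Prior odds = 2/34 = 0.058824.
Likelihood ratio for E1 = 0.6/0.23 = 2.6087.
Likelihood ratio for E2 = 0.69/0.09 = 7.6667.
Posterior odds = prior odds × LR₁ × LR₂ = 1.1765.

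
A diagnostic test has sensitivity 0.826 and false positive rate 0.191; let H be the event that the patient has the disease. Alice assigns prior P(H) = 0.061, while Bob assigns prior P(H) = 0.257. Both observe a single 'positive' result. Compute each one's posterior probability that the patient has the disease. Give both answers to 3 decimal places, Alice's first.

P('+'|H) = 0.826, P('+'|¬H) = 0.191.
Alice: numerator 0.826·0.061 = 0.050386; evidence = 0.050386+0.191·0.939 = 0.22973; posterior = 0.219.
Bob: numerator 0.826·0.257 = 0.21228; evidence = 0.21228+0.191·0.743 = 0.35420; posterior = 0.599.

Alice: 0.219; Bob: 0.599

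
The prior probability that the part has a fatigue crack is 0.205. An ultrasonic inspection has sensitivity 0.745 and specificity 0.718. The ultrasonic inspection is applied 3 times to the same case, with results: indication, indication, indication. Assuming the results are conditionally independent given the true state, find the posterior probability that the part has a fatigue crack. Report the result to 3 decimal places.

With H the event that the part has a fatigue crack, the joint likelihood of the observed sequence is P(data|H) = 0.745·0.745·0.745 = 0.41349 and P(data|¬H) = 0.282·0.282·0.282 = 0.022426.
Bayes: P(H|data) = 0.205·0.41349 / (0.205·0.41349 + 0.795·0.022426) = 0.084766/0.10259 = 0.8262.

Posterior P(H) ≈ 0.826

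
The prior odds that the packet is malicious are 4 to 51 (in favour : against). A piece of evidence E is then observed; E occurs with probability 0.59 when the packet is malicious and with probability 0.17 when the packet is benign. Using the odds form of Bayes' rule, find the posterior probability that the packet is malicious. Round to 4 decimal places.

Posterior probability ≈ 0.2140

Prior odds = 4/51 = 0.078431.
Likelihood ratio for E = 0.59/0.17 = 3.4706.
Posterior odds = prior odds × LR = 0.27220.
Posterior probability = odds/(1+odds) = 0.27220/1.2722 = 0.2140.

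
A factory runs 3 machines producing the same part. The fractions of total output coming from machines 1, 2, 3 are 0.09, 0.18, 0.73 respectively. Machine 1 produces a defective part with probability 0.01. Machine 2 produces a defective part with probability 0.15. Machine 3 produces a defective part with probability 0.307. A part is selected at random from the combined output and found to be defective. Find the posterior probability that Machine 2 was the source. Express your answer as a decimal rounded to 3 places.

Posterior probability ≈ 0.107

P(defective|M1) = 0.01; P(defective|M2) = 0.15; P(defective|M3) = 0.307.
Prior × likelihood for each source: 0.09·0.01=0.0009000, 0.18·0.15=0.02700, 0.73·0.307=0.2241. Summing gives P(defective) = 0.25201.
P(Machine 2 | defective) = 0.02700 / 0.25201 = 0.107.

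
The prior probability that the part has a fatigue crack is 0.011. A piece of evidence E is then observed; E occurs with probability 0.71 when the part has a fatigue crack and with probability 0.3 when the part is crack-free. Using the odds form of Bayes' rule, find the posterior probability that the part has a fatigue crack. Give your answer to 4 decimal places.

Posterior probability ≈ 0.0256

Prior odds = 0.011/(1−0.011) = 0.011122. In log-odds, ln(0.011122) = -4.4988.
Add log likelihood ratio: ln(2.3667) = 0.86148.
Posterior log-odds = -3.6373, so posterior odds = exp(-3.6373) = 0.026323. Converting, P(H|E) = 0.026323/1.0263 = 0.0256.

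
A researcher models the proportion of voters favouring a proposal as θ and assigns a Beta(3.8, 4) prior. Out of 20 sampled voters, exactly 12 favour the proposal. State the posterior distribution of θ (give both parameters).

Posterior: Beta(15.8, 12)

The binomial likelihood is conjugate to the Beta prior: with 12 successes and 8 failures, the posterior is Beta(3.8+12, 4+8) = Beta(15.8, 12).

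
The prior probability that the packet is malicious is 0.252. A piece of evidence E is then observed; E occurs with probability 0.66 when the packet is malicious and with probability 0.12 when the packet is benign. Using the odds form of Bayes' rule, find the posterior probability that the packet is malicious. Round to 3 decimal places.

Posterior probability ≈ 0.649

Prior odds = 0.252/(1−0.252) = 0.33690.
Likelihood ratio for E = 0.66/0.12 = 5.5000.
Posterior odds = prior odds × LR = 1.8529.
Posterior probability = odds/(1+odds) = 1.8529/2.8529 = 0.649.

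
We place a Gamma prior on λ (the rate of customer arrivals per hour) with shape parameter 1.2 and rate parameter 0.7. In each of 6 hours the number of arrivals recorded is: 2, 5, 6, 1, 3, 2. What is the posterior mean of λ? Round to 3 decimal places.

Total count ∑xᵢ = 19 over n = 6 hours.
Gamma is conjugate to the Poisson likelihood: posterior is Gamma(shape = 1.2+19 = 20.2, rate = 0.7+6 = 6.7).
Posterior mean = shape/rate = 20.2/6.7 = 3.015.

Posterior mean ≈ 3.015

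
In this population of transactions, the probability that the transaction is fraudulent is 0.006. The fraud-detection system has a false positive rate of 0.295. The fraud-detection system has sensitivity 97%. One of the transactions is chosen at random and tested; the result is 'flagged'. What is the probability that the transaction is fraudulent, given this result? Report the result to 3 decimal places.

Write H for 'the transaction is fraudulent'. Prior odds H:¬H = 0.006/0.994 = 0.0060362. For the 'flagged' outcome, the likelihood ratio is 0.97/0.295 = 3.2881.
Posterior odds = 0.0060362 × 3.2881 = 0.019848, so P(H|E) = 0.019848/(1+0.019848) = 0.019.

P(H | E) ≈ 0.019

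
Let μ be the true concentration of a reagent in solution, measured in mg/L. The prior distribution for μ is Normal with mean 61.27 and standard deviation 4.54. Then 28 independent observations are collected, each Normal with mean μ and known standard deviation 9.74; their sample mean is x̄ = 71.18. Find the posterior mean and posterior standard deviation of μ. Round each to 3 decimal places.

Prior precision 1/τ₀² = 1/4.54² = 0.0485164; data precision n/σ² = 28/9.74² = 0.295148.
Posterior precision = 0.0485164 + 0.295148 = 0.343665, giving posterior SD = 1/√0.343665 = 1.706.
Posterior mean = (0.0485164·61.27 + 0.295148·71.18) / 0.343665 = 69.781.

Posterior mean ≈ 69.781; posterior SD ≈ 1.706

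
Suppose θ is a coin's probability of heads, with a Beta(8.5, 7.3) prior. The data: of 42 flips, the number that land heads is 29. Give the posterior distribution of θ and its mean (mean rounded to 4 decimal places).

The binomial likelihood is conjugate to the Beta prior: with 29 successes and 13 failures, the posterior is Beta(8.5+29, 7.3+13) = Beta(37.5, 20.3).
E[θ | data] = 37.5/(37.5+20.3) = 0.6488.

Posterior: Beta(37.5, 20.3); mean ≈ 0.6488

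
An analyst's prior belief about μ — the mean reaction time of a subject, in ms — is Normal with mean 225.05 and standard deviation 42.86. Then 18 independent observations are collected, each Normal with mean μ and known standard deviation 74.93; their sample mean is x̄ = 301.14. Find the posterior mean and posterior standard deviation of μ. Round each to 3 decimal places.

Prior precision 1/τ₀² = 1/42.86² = 0.00054437; data precision n/σ² = 18/74.93² = 0.00320598.
Posterior precision = 0.00054437 + 0.00320598 = 0.00375035, giving posterior SD = 1/√0.00375035 = 16.329.
Posterior mean = (0.00054437·225.05 + 0.00320598·301.14) / 0.00375035 = 290.095.

Posterior mean ≈ 290.095; posterior SD ≈ 16.329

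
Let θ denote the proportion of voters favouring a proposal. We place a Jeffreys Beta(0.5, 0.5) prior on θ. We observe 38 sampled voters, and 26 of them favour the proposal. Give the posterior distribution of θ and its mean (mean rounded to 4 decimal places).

Observing 26 successes and 12 failures updates Beta(0.5, 0.5) by adding the success and failure counts to the two shape parameters: α = 0.5+26 = 26.5, β = 0.5+12 = 12.5.
E[θ | data] = 26.5/(26.5+12.5) = 0.6795.

Posterior: Beta(26.5, 12.5); mean ≈ 0.6795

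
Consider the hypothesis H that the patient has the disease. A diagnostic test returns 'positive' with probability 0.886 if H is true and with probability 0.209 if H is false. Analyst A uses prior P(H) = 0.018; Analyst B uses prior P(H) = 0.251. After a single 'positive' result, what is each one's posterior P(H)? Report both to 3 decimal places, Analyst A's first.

Analyst A: 0.072; Analyst B: 0.587

The likelihood ratio for a 'positive' result is 0.886/0.209 = 4.2392.
Analyst A: prior odds 0.018/0.982 = 0.018330; posterior odds 0.077705; posterior probability 0.072.
Analyst B: prior odds 0.251/0.749 = 0.33511; posterior odds 1.4206; posterior probability 0.587.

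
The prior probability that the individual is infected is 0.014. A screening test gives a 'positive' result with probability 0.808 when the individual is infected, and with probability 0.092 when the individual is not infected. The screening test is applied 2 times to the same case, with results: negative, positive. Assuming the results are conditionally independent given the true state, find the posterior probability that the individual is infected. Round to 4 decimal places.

Let H be the event that the individual is infected; start with P(H) = 0.014. P('positive'|H) = 0.808, P('positive'|¬H) = 0.092.
Update on result 1 ('negative'): P(H) ← 0.192·0.0140 / (0.192·0.0140 + 0.908·0.9860) = 0.0026880/0.89798 = 0.0030.
Update on result 2 ('positive'): P(H) ← 0.808·0.0030 / (0.808·0.0030 + 0.092·0.9970) = 0.0024187/0.094143 = 0.0257.

Posterior P(H) ≈ 0.0257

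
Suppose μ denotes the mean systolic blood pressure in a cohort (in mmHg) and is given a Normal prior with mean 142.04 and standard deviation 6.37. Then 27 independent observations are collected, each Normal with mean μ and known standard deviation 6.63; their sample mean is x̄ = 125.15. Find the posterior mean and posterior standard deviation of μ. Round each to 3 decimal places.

Posterior mean ≈ 125.802; posterior SD ≈ 1.251

Prior precision 1/τ₀² = 1/6.37² = 0.0246446; data precision n/σ² = 27/6.63² = 0.614238.
Posterior precision = 0.0246446 + 0.614238 = 0.638883, giving posterior SD = 1/√0.638883 = 1.251.
Posterior mean = (0.0246446·142.04 + 0.614238·125.15) / 0.638883 = 125.802.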